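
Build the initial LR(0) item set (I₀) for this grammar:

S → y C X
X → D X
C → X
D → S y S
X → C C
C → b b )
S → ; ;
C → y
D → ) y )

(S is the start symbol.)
{ [S → . ; ;], [S → . y C X], [S' → . S] }

First, augment the grammar with S' → S
I₀ = CLOSURE({ [S' → . S] }):
  [S' → . S] has the dot before S: add [S → . y C X], [S → . ; ;]
No further items can be added.

I₀ = { [S → . ; ;], [S → . y C X], [S' → . S] }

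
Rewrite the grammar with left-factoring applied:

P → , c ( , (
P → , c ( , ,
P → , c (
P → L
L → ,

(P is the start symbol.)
P → , c ( P'
P' → , P''
P'' → (
P'' → ,
P' → ε
P → L
L → ,

Left-factoring transforms A → αβ₁ | αβ₂ into A → αA' and A' → β₁ | β₂
(α is the longest common prefix among the alternatives). Repeat until
no nonterminal has two alternatives with a common prefix.

Round 1: P has alternatives sharing prefix ', c ('. Introduce P': P → , c ( P'
  Add: P' → , (
  Add: P' → , ,
  Add: P' → ε

Round 2: P' has alternatives sharing prefix ','. Introduce P'': P' → , P''
  Add: P'' → (
  Add: P'' → ,

No remaining common prefixes — done.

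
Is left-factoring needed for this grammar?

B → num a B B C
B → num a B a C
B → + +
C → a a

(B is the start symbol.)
Left-factoring is needed when two productions for the same non-terminal
share a common prefix on the right-hand side.

Productions for B:
  B → num a B B C
  B → num a B a C
  B → + +

Found common prefix 'num a B' in productions for B

Answer: Yes, B has productions with common prefix 'num a B'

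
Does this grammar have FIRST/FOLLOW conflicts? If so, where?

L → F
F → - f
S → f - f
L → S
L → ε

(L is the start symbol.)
Nullable non-terminals: L.
FIRST sets used below: FIRST(F) = { '-' }, FIRST(S) = { 'f' }

L: nullable alternative(s) L → ε; FOLLOW(L) = { $ }
  L → F: FIRST \ {ε} = { '-' } — disjoint from FOLLOW(L)
  L → S: FIRST \ {ε} = { 'f' } — disjoint from FOLLOW(L)
  L → ε: FIRST \ {ε} = { } — this is the only nullable alternative, skip

F, S have no nullable alternative, so no FIRST/FOLLOW check is needed there.

No FIRST/FOLLOW conflicts found.

Answer: No FIRST/FOLLOW conflicts.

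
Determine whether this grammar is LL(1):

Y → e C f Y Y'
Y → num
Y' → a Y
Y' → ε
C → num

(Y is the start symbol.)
No. Predict set conflict for Y': { 'a' }

A grammar is LL(1) if for each non-terminal N with multiple productions, the predict sets of those productions are pairwise disjoint, where PREDICT(N → α) = (FIRST(α) \ {ε}) ∪ (FOLLOW(N) if α ⇒* ε).

Relevant sets:
  FOLLOW(Y') = { $, 'a' }

For Y:
  PREDICT(Y → e C f Y Y') = { 'e' }
  PREDICT(Y → num) = { 'num' }
For Y':
  PREDICT(Y' → a Y) = { 'a' }
  PREDICT(Y' → ε) = { $, 'a' }
C has a single production, so nothing to check there.

Conflict found: Predict set conflict for Y': { 'a' }
The grammar is NOT LL(1).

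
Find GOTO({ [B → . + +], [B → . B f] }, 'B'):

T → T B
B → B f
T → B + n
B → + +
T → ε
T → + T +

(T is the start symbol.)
{ [B → B . f] }

GOTO(I, 'B') = CLOSURE({ [A → αX.β] : [A → α.Xβ] ∈ I, X = 'B' })

Items with dot before 'B', with the dot advanced:
  [B → . B f] → [B → B . f]
Closure adds nothing (no advanced item has the dot before a non-terminal).

GOTO = { [B → B . f] }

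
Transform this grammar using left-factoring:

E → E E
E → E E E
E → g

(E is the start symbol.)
Left-factoring transforms A → αβ₁ | αβ₂ into A → αA' and A' → β₁ | β₂
(α is the longest common prefix among the alternatives). Repeat until
no nonterminal has two alternatives with a common prefix.

Round 1: E has alternatives sharing prefix 'E E'. Introduce E': E → E E E'
  Add: E' → ε
  Add: E' → E

No remaining common prefixes — done.

Resulting grammar:
E → E E E'
E' → ε
E' → E
E → g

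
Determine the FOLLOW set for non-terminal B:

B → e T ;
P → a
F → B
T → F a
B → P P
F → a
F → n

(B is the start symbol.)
{ $, 'a' }

B is the start symbol, so $ ∈ FOLLOW(B).
In F → B: B is at the end, add FOLLOW(F)

The FOLLOW sets referred to above (computed the same way, to a fixed point):
  FOLLOW(F) = { 'a' }

Taking the union: FOLLOW(B) = { $, 'a' }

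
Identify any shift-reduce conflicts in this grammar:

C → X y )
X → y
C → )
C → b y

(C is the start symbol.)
No shift-reduce conflicts

A shift-reduce conflict occurs when an LR(0) state has both:
  - a complete (reduce) item [A → α .] (dot at the end), and
  - a shift item [B → β . c γ] (dot before a terminal).

Augment with C' → C and build the canonical LR(0) collection (I0 = CLOSURE({[C' → . C]}), then GOTO on every symbol after a dot until no new states appear). It has 9 states:
  I0: { [C → . )], [C → . X y )], [C → . b y], [C' → . C], [X → . y] }  — shift
  I1: { [C → ) .] }  — reduce
  I2: { [C' → C .] }  — accept
  I3: { [C → X . y )] }  — shift
  I4: { [C → b . y] }  — shift
  I5: { [X → y .] }  — reduce
  I6: { [C → b y .] }  — reduce
  I7: { [C → X y . )] }  — shift
  I8: { [C → X y ) .] }  — reduce

No state contains both a complete item and a shift item.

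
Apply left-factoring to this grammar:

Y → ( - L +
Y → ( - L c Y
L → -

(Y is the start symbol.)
Y → ( - L Y'
Y' → +
Y' → c Y
L → -

Left-factoring transforms A → αβ₁ | αβ₂ into A → αA' and A' → β₁ | β₂
(α is the longest common prefix among the alternatives). Repeat until
no nonterminal has two alternatives with a common prefix.

Round 1: Y has alternatives sharing prefix '( - L'. Introduce Y': Y → ( - L Y'
  Add: Y' → +
  Add: Y' → c Y

No remaining common prefixes — done.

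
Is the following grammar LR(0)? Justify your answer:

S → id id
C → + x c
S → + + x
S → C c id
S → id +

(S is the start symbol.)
Yes, the grammar is LR(0)

A grammar is LR(0) if no state in the canonical LR(0) collection has:
  - both a shift item (dot before a terminal) and a complete item (shift-reduce conflict), or
  - two or more complete items (reduce-reduce conflict; the accept item [S' → S .] counts as a complete item here).

Augment with S' → S and build the canonical LR(0) collection (I0 = CLOSURE({[S' → . S]}), then GOTO on every symbol after a dot until no new states appear). It has 13 states:
  I0: { [C → . + x c], [S → . + + x], [S → . C c id], [S → . id +], [S → . id id], [S' → . S] }  — shift
  I1: { [C → + . x c], [S → + . + x] }  — shift
  I2: { [S → C . c id] }  — shift
  I3: { [S' → S .] }  — accept
  I4: { [S → id . +], [S → id . id] }  — shift
  I5: { [S → id + .] }  — reduce
  I6: { [S → id id .] }  — reduce
  I7: { [S → C c . id] }  — shift
  I8: { [S → C c id .] }  — reduce
  I9: { [S → + + . x] }  — shift
  I10: { [C → + x . c] }  — shift
  I11: { [C → + x c .] }  — reduce
  I12: { [S → + + x .] }  — reduce

Every state is either a pure shift/goto state or contains exactly one complete item and nothing to shift — no conflicts. The grammar is LR(0).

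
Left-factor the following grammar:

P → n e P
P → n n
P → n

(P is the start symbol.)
P → n P'
P' → e P
P' → n
P' → ε

Left-factoring transforms A → αβ₁ | αβ₂ into A → αA' and A' → β₁ | β₂
(α is the longest common prefix among the alternatives). Repeat until
no nonterminal has two alternatives with a common prefix.

Round 1: P has alternatives sharing prefix 'n'. Introduce P': P → n P'
  Add: P' → e P
  Add: P' → n
  Add: P' → ε

No remaining common prefixes — done.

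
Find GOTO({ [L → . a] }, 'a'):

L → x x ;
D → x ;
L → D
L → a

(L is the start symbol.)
GOTO(I, 'a') = CLOSURE({ [A → αX.β] : [A → α.Xβ] ∈ I, X = 'a' })

Items with dot before 'a', with the dot advanced:
  [L → . a] → [L → a .]
Closure adds nothing (no advanced item has the dot before a non-terminal).

GOTO = { [L → a .] }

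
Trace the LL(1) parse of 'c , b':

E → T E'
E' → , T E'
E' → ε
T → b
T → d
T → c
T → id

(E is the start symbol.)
LL(1) parsing maintains a stack (initially the start symbol over $) and the input. At each step: if the stack top is a terminal, match it against the current input token; if it is a non-terminal N, replace it with the RHS of M[N, lookahead] (the unique production whose predict set contains the lookahead).

Stack is shown with the top on the left.

Stack     Input    Action
-------------------------
E $       c , b $  output E → T E'
T E' $    c , b $  output T → c
c E' $    c , b $  match 'c'
E' $      , b $    output E' → , T E'
, T E' $  , b $    match ','
T E' $    b $      output T → b
b E' $    b $      match 'b'
E' $      $        output E' → ε
$         $        accept

The string is accepted.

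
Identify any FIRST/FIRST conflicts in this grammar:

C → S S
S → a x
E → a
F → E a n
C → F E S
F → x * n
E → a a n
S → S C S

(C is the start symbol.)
Yes. C → S S / C → F E S on { 'a' }; S → a x / S → S C S on { 'a' }; E → a / E → a a n on { 'a' }

A FIRST/FIRST conflict occurs when two productions N → α and N → β for the same non-terminal have FIRST(α) ∩ FIRST(β) ≠ ∅ (with ε ∈ FIRST of a nullable right-hand side, so two nullable alternatives also conflict).

FIRST sets of the non-terminals at (or reachable through a nullable prefix from) the front of some alternative:
  FIRST(S) = { 'a' }
  FIRST(F) = { 'a', 'x' }
  FIRST(E) = { 'a' }

Productions for C:
  C → S S: FIRST = { 'a' }
  C → F E S: FIRST = { 'a', 'x' }
Productions for S:
  S → a x: FIRST = { 'a' }
  S → S C S: FIRST = { 'a' }
Productions for E:
  E → a: FIRST = { 'a' }
  E → a a n: FIRST = { 'a' }
Productions for F:
  F → E a n: FIRST = { 'a' }
  F → x * n: FIRST = { 'x' }

Conflict for C: C → S S and C → F E S
  Overlap: { 'a' }
Conflict for S: S → a x and S → S C S
  Overlap: { 'a' }
Conflict for E: E → a and E → a a n
  Overlap: { 'a' }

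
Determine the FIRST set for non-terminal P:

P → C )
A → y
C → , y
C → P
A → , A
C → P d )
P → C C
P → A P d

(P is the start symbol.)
{ ',', 'y' }

To compute FIRST(P), examine every production with P on the left-hand side, reading each right-hand side left to right until a non-nullable symbol is reached.

FIRST sets of the other non-terminals involved (by the same procedure, iterated to a fixed point):
  FIRST(C) = { ',', 'y' }
  FIRST(A) = { ',', 'y' }

From P → C ):
  - C is a non-terminal: add FIRST(C) \ {ε} = { ',', 'y' }
    C is not nullable, so stop
From P → C C:
  - C is a non-terminal: add FIRST(C) \ {ε} = { ',', 'y' }
    C is not nullable, so stop
From P → A P d:
  - A is a non-terminal: add FIRST(A) \ {ε} = { ',', 'y' }
    A is not nullable, so stop

Collecting: FIRST(P) = { ',', 'y' }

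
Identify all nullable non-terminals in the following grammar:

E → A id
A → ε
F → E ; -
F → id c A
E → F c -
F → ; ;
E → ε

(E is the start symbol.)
A non-terminal is nullable if it can derive ε (the empty string): either it has an ε-production, or it has a production whose right-hand side consists entirely of nullable non-terminals.

ε-productions: A → ε, E → ε
So A, E are immediately nullable.
No further non-terminal can be added: every production for the remaining non-terminals contains a terminal or a non-nullable non-terminal.
Nullable = { 'A', 'E' }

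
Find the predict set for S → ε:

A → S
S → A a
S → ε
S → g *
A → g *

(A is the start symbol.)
PREDICT(S → ε) = (FIRST(RHS) \ {ε}) ∪ (FOLLOW(S) if ε ∈ FIRST(RHS), i.e. RHS ⇒* ε)
The right-hand side is ε (FIRST(ε) = { ε }), so the predict set is FOLLOW(S) = { $, 'a' }
PREDICT(S → ε) = { $, 'a' }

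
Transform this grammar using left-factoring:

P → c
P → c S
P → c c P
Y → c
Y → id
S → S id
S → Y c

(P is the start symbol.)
P → c P'
P' → ε
P' → S
P' → c P
Y → c
Y → id
S → S id
S → Y c

Left-factoring transforms A → αβ₁ | αβ₂ into A → αA' and A' → β₁ | β₂
(α is the longest common prefix among the alternatives). Repeat until
no nonterminal has two alternatives with a common prefix.

Round 1: P has alternatives sharing prefix 'c'. Introduce P': P → c P'
  Add: P' → ε
  Add: P' → S
  Add: P' → c P

No remaining common prefixes — done.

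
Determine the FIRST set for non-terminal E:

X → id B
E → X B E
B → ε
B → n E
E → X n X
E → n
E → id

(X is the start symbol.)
FIRST sets of the other non-terminals involved (by the same procedure, iterated to a fixed point):
  FIRST(X) = { 'id' }

From E → X B E:
  - X is a non-terminal: add FIRST(X) \ {ε} = { 'id' }
    X is not nullable, so stop
From E → X n X:
  - X is a non-terminal: add FIRST(X) \ {ε} = { 'id' }
    X is not nullable, so stop
From E → n:
  - n is a terminal: add 'n' and stop
From E → id:
  - id is a terminal: add 'id' and stop

Collecting: FIRST(E) = { 'id', 'n' }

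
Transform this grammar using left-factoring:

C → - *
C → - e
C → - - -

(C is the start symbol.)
C → - C'
C' → *
C' → e
C' → - -

Left-factoring transforms A → αβ₁ | αβ₂ into A → αA' and A' → β₁ | β₂
(α is the longest common prefix among the alternatives). Repeat until
no nonterminal has two alternatives with a common prefix.

Round 1: C has alternatives sharing prefix '-'. Introduce C': C → - C'
  Add: C' → *
  Add: C' → e
  Add: C' → - -

No remaining common prefixes — done.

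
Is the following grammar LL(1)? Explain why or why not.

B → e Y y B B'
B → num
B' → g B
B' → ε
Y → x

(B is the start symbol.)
No. Predict set conflict for B': { 'g' }

A grammar is LL(1) if for each non-terminal N with multiple productions, the predict sets of those productions are pairwise disjoint, where PREDICT(N → α) = (FIRST(α) \ {ε}) ∪ (FOLLOW(N) if α ⇒* ε).

Relevant sets:
  FOLLOW(B') = { $, 'g' }

For B:
  PREDICT(B → e Y y B B') = { 'e' }
  PREDICT(B → num) = { 'num' }
For B':
  PREDICT(B' → g B) = { 'g' }
  PREDICT(B' → ε) = { $, 'g' }
Y has a single production, so nothing to check there.

Conflict found: Predict set conflict for B': { 'g' }
The grammar is NOT LL(1).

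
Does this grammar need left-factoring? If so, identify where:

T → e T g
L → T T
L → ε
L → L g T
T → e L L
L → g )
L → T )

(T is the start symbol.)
Yes, T has productions with common prefix 'e'; L has productions with common prefix 'T'

Left-factoring is needed when two productions for the same non-terminal
share a common prefix on the right-hand side.

Productions for T:
  T → e T g
  T → e L L
Productions for L:
  L → T T
  L → ε
  L → L g T
  L → g )
  L → T )

Found common prefix 'e' in productions for T
Found common prefix 'T' in productions for L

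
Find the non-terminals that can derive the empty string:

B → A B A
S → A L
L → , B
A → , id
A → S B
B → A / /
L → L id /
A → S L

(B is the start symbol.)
None

A non-terminal is nullable if it can derive ε (the empty string): either it has an ε-production, or it has a production whose right-hand side consists entirely of nullable non-terminals.

There are no ε-productions, so no non-terminal can derive ε.
No non-terminals are nullable.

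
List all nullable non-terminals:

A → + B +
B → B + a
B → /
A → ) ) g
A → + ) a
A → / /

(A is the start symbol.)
None

A non-terminal is nullable if it can derive ε (the empty string): either it has an ε-production, or it has a production whose right-hand side consists entirely of nullable non-terminals.

There are no ε-productions, so no non-terminal can derive ε.
No non-terminals are nullable.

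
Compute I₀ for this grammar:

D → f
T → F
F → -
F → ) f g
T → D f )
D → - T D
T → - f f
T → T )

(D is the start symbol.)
{ [D → . - T D], [D → . f], [D' → . D] }

First, augment the grammar with D' → D
I₀ = CLOSURE({ [D' → . D] }):
  [D' → . D] has the dot before D: add [D → . f], [D → . - T D]
No further items can be added.

I₀ = { [D → . - T D], [D → . f], [D' → . D] }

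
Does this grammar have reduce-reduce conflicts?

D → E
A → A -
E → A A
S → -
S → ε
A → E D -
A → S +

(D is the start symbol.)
Yes — I4: [D → E .] vs [S → .]; I9: [A → A - .] vs [S → - .]; I10: [E → A A .] vs [S → .]

A reduce-reduce conflict occurs when an LR(0) state has two complete items [A → α .] and [B → β .] — both call for a reduction, and with no lookahead the parser cannot choose between them.

Augment with D' → D and build the canonical LR(0) collection (I0 = CLOSURE({[D' → . D]}), then GOTO on every symbol after a dot until no new states appear). It has 12 states:
  I0: { [A → . A -], [A → . E D -], [A → . S +], [D → . E], [D' → . D], [E → . A A], [S → . -], [S → .] }  — shift, reduce
  I1: { [S → - .] }  — reduce
  I2: { [A → . A -], [A → . E D -], [A → . S +], [A → A . -], [E → . A A], [E → A . A], [S → . -], [S → .] }  — shift, reduce
  I3: { [D' → D .] }  — accept
  I4: { [A → . A -], [A → . E D -], [A → . S +], [A → E . D -], [D → . E], [D → E .], [E → . A A], [S → . -], [S → .] }  — shift, 2 reduces
  I5: { [A → S . +] }  — shift
  I6: { [A → S + .] }  — reduce
  I7: { [A → E D . -] }  — shift
  I8: { [A → E D - .] }  — reduce
  I9: { [A → A - .], [S → - .] }  — 2 reduces
  I10: { [A → . A -], [A → . E D -], [A → . S +], [A → A . -], [E → . A A], [E → A . A], [E → A A .], [S → . -], [S → .] }  — shift, 2 reduces
  I11: { [A → . A -], [A → . E D -], [A → . S +], [A → E . D -], [D → . E], [E → . A A], [S → . -], [S → .] }  — shift, reduce

I4 contains complete items [D → E .], [S → .] — reduce-reduce conflict.
I9 contains complete items [A → A - .], [S → - .] — reduce-reduce conflict.
I10 contains complete items [E → A A .], [S → .] — reduce-reduce conflict.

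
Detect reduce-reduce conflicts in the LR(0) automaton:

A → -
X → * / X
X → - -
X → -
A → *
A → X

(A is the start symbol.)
A reduce-reduce conflict occurs when an LR(0) state has two complete items [A → α .] and [B → β .] — both call for a reduction, and with no lookahead the parser cannot choose between them.

Augment with A' → A and build the canonical LR(0) collection (I0 = CLOSURE({[A' → . A]}), then GOTO on every symbol after a dot until no new states appear). It has 10 states:
  I0: { [A → . *], [A → . -], [A → . X], [A' → . A], [X → . * / X], [X → . - -], [X → . -] }  — shift
  I1: { [A → * .], [X → * . / X] }  — shift, reduce
  I2: { [A → - .], [X → - . -], [X → - .] }  — shift, 2 reduces
  I3: { [A' → A .] }  — accept
  I4: { [A → X .] }  — reduce
  I5: { [X → - - .] }  — reduce
  I6: { [X → * / . X], [X → . * / X], [X → . - -], [X → . -] }  — shift
  I7: { [X → * . / X] }  — shift
  I8: { [X → - . -], [X → - .] }  — shift, reduce
  I9: { [X → * / X .] }  — reduce

I2 contains complete items [A → - .], [X → - .] — reduce-reduce conflict.

Answer: Yes — I2: [A → - .] vs [X → - .]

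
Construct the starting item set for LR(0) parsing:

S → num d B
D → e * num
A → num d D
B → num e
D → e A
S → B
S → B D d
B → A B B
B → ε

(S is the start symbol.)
First, augment the grammar with S' → S
I₀ = CLOSURE({ [S' → . S] }):
  [S' → . S] has the dot before S: add [S → . num d B], [S → . B], [S → . B D d]
  [S → . B] has the dot before B: add [B → . num e], [B → . A B B], [B → .]
  [B → . A B B] has the dot before A: add [A → . num d D]
No further items can be added.

I₀ = { [A → . num d D], [B → . A B B], [B → . num e], [B → .], [S → . B D d], [S → . B], [S → . num d B], [S' → . S] }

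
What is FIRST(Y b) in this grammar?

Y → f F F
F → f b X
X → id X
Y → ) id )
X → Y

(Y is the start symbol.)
FIRST sets of the non-terminals involved (from the grammar, by fixed-point iteration):
  FIRST(Y) = { ')', 'f' }

To compute FIRST(Y b), process the symbols left to right:
Symbol Y is a non-terminal. Add FIRST(Y) \ {ε} = { ')', 'f' }
Y is not nullable (ε ∉ FIRST(Y)), so stop here.
FIRST(Y b) = { ')', 'f' }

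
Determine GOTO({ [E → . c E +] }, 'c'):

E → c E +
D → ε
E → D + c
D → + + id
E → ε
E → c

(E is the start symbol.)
{ [D → . + + id], [D → .], [E → . D + c], [E → . c E +], [E → . c], [E → .], [E → c . E +] }

GOTO(I, 'c') = CLOSURE({ [A → αX.β] : [A → α.Xβ] ∈ I, X = 'c' })

Items with dot before 'c', with the dot advanced:
  [E → . c E +] → [E → c . E +]
Closure of the advanced items:
  [E → c . E +] has the dot before E: add [E → . c E +], [E → . D + c], [E → .], [E → . c]
  [E → . D + c] has the dot before D: add [D → .], [D → . + + id]

GOTO = { [D → . + + id], [D → .], [E → . D + c], [E → . c E +], [E → . c], [E → .], [E → c . E +] }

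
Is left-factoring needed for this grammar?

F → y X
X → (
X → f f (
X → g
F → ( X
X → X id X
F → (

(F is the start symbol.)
Yes, F has productions with common prefix '('

Left-factoring is needed when two productions for the same non-terminal
share a common prefix on the right-hand side.

Productions for F:
  F → y X
  F → ( X
  F → (
Productions for X:
  X → (
  X → f f (
  X → g
  X → X id X

Found common prefix '(' in productions for F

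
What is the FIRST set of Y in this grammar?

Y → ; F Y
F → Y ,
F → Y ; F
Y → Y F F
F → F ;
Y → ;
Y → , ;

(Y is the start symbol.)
From Y → ; F Y:
  - ';' is a terminal: add ';' and stop
From Y → Y F F:
  - Y is the symbol being defined: contributes nothing new
    Y is not nullable, so stop
From Y → ;:
  - ';' is a terminal: add ';' and stop
From Y → , ;:
  - ',' is a terminal: add ',' and stop

Collecting: FIRST(Y) = { ',', ';' }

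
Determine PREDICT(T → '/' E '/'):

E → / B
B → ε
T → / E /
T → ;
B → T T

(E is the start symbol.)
{ '/' }

PREDICT(T → '/' E '/') = (FIRST(RHS) \ {ε}) ∪ (FOLLOW(T) if ε ∈ FIRST(RHS), i.e. RHS ⇒* ε)
FIRST('/' E '/') = { '/' }
ε ∉ FIRST('/' E '/'), so FOLLOW(T) is not added.
PREDICT(T → '/' E '/') = { '/' }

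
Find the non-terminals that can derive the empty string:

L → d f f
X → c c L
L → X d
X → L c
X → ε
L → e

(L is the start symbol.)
A non-terminal is nullable if it can derive ε (the empty string): either it has an ε-production, or it has a production whose right-hand side consists entirely of nullable non-terminals.

ε-productions: X → ε
So X is immediately nullable.
No further non-terminal can be added: every production for the remaining non-terminals contains a terminal or a non-nullable non-terminal.
Nullable = { 'X' }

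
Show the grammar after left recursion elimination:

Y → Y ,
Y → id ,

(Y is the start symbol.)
Y → id , Y'
Y' → , Y'
Y' → ε

Y is directly left-recursive. The standard transformation for
  A → A α₁ | ... | A α_m | β₁ | ... | β_n
is
  A  → β₁ A' | ... | β_n A'
  A' → α₁ A' | ... | α_m A' | ε

Y → id , becomes Y → id , Y'
Y → Y , becomes Y' → , Y'
Add Y' → ε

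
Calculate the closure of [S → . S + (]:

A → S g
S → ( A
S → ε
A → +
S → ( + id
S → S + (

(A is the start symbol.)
{ [S → . ( + id], [S → . ( A], [S → . S + (], [S → .] }

To compute CLOSURE, for each item [A → α.Bβ] where B is a non-terminal, add [B → .γ] for all productions B → γ; repeat for the newly added items until nothing changes.

Start with: [S → . S + (]
  [S → . S + (] has the dot before S: add [S → . ( A], [S → .], [S → . ( + id]
No further items can be added.

CLOSURE = { [S → . ( + id], [S → . ( A], [S → . S + (], [S → .] }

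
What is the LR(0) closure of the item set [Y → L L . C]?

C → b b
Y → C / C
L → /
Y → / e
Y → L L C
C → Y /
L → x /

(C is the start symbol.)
To compute CLOSURE, for each item [A → α.Bβ] where B is a non-terminal, add [B → .γ] for all productions B → γ; repeat for the newly added items until nothing changes.

Start with: [Y → L L . C]
  [Y → L L . C] has the dot before C: add [C → . b b], [C → . Y /]
  [C → . Y /] has the dot before Y: add [Y → . C / C], [Y → . / e], [Y → . L L C]
  [Y → . L L C] has the dot before L: add [L → . /], [L → . x /]
No further items can be added.

CLOSURE = { [C → . Y /], [C → . b b], [L → . /], [L → . x /], [Y → . / e], [Y → . C / C], [Y → . L L C], [Y → L L . C] }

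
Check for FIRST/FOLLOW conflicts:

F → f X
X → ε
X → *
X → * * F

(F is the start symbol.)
No FIRST/FOLLOW conflicts.

A FIRST/FOLLOW conflict occurs when a non-terminal N has a nullable alternative N → β (β ⇒* ε) and another alternative N → α with FIRST(α) ∩ FOLLOW(N) ≠ ∅: on such a lookahead the parser cannot decide between expanding α and letting N vanish via β.

Nullable non-terminals: X.

X: nullable alternative(s) X → ε; FOLLOW(X) = { $ }
  X → ε: FIRST \ {ε} = { } — this is the only nullable alternative, skip
  X → *: FIRST \ {ε} = { '*' } — disjoint from FOLLOW(X)
  X → * * F: FIRST \ {ε} = { '*' } — disjoint from FOLLOW(X)

F has no nullable alternative, so no FIRST/FOLLOW check is needed there.

No FIRST/FOLLOW conflicts found.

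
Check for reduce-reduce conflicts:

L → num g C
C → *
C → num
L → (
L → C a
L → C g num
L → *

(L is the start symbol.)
Yes — I2: [C → * .] vs [L → * .]

A reduce-reduce conflict occurs when an LR(0) state has two complete items [A → α .] and [B → β .] — both call for a reduction, and with no lookahead the parser cannot choose between them.

Augment with L' → L and build the canonical LR(0) collection (I0 = CLOSURE({[L' → . L]}), then GOTO on every symbol after a dot until no new states appear). It has 13 states:
  I0: { [C → . *], [C → . num], [L → . (], [L → . *], [L → . C a], [L → . C g num], [L → . num g C], [L' → . L] }  — shift
  I1: { [L → ( .] }  — reduce
  I2: { [C → * .], [L → * .] }  — 2 reduces
  I3: { [L → C . a], [L → C . g num] }  — shift
  I4: { [L' → L .] }  — accept
  I5: { [C → num .], [L → num . g C] }  — shift, reduce
  I6: { [C → . *], [C → . num], [L → num g . C] }  — shift
  I7: { [C → * .] }  — reduce
  I8: { [L → num g C .] }  — reduce
  I9: { [C → num .] }  — reduce
  I10: { [L → C a .] }  — reduce
  I11: { [L → C g . num] }  — shift
  I12: { [L → C g num .] }  — reduce

I2 contains complete items [C → * .], [L → * .] — reduce-reduce conflict.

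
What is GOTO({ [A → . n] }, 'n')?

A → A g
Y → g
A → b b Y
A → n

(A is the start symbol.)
GOTO(I, 'n') = CLOSURE({ [A → αX.β] : [A → α.Xβ] ∈ I, X = 'n' })

Items with dot before 'n', with the dot advanced:
  [A → . n] → [A → n .]
Closure adds nothing (no advanced item has the dot before a non-terminal).

GOTO = { [A → n .] }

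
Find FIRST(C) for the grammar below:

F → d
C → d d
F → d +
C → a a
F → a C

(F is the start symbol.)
From C → d d:
  - d is a terminal: add 'd' and stop
From C → a a:
  - a is a terminal: add 'a' and stop

Collecting: FIRST(C) = { 'a', 'd' }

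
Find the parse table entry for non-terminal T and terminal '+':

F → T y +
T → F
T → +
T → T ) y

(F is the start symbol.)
T → F, T → +, T → T ) y

To find M[T, '+'], we find productions for T where '+' is in the predict set (PREDICT(N → α) = (FIRST(α) \ {ε}) ∪ (FOLLOW(N) if α ⇒* ε)).

Relevant sets:
  FIRST(F) = { '+' }
  FIRST(T) = { '+' }

T → F: PREDICT = { '+' }
  '+' is in predict set, so this production goes in M[T, '+']
T → +: PREDICT = { '+' }
  '+' is in predict set, so this production goes in M[T, '+']
T → T ) y: PREDICT = { '+' }
  '+' is in predict set, so this production goes in M[T, '+']

M[T, '+'] = T → F, T → +, T → T ) y  (a multiply-defined cell — the grammar is not LL(1))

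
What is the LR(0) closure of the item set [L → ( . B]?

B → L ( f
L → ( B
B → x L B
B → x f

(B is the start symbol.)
To compute CLOSURE, for each item [A → α.Bβ] where B is a non-terminal, add [B → .γ] for all productions B → γ; repeat for the newly added items until nothing changes.

Start with: [L → ( . B]
  [L → ( . B] has the dot before B: add [B → . L ( f], [B → . x L B], [B → . x f]
  [B → . L ( f] has the dot before L: add [L → . ( B]
No further items can be added.

CLOSURE = { [B → . L ( f], [B → . x L B], [B → . x f], [L → ( . B], [L → . ( B] }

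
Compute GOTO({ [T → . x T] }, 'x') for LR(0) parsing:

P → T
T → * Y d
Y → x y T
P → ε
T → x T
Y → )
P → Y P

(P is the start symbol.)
{ [T → . * Y d], [T → . x T], [T → x . T] }

GOTO(I, 'x') = CLOSURE({ [A → αX.β] : [A → α.Xβ] ∈ I, X = 'x' })

Items with dot before 'x', with the dot advanced:
  [T → . x T] → [T → x . T]
Closure of the advanced items:
  [T → x . T] has the dot before T: add [T → . * Y d], [T → . x T]

GOTO = { [T → . * Y d], [T → . x T], [T → x . T] }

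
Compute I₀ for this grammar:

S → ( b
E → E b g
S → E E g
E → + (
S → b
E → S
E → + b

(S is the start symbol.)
First, augment the grammar with S' → S
I₀ = CLOSURE({ [S' → . S] }):
  [S' → . S] has the dot before S: add [S → . ( b], [S → . E E g], [S → . b]
  [S → . E E g] has the dot before E: add [E → . E b g], [E → . + (], [E → . S], [E → . + b]
No further items can be added.

I₀ = { [E → . + (], [E → . + b], [E → . E b g], [E → . S], [S → . ( b], [S → . E E g], [S → . b], [S' → . S] }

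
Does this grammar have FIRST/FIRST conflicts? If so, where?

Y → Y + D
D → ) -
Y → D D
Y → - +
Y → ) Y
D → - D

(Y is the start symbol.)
FIRST sets of the non-terminals at (or reachable through a nullable prefix from) the front of some alternative:
  FIRST(Y) = { ')', '-' }
  FIRST(D) = { ')', '-' }

Productions for Y:
  Y → Y + D: FIRST = { ')', '-' }
  Y → D D: FIRST = { ')', '-' }
  Y → - +: FIRST = { '-' }
  Y → ) Y: FIRST = { ')' }
Productions for D:
  D → ) -: FIRST = { ')' }
  D → - D: FIRST = { '-' }

Conflict for Y: Y → Y + D and Y → D D
  Overlap: { ')', '-' }
Conflict for Y: Y → Y + D and Y → - +
  Overlap: { '-' }
Conflict for Y: Y → Y + D and Y → ) Y
  Overlap: { ')' }
Conflict for Y: Y → D D and Y → - +
  Overlap: { '-' }
Conflict for Y: Y → D D and Y → ) Y
  Overlap: { ')' }

Answer: Yes. Y → Y '+' D / Y → D D on { ')', '-' }; Y → Y '+' D / Y → '-' '+' on { '-' }; Y → Y '+' D / Y → ')' Y on { ')' }; Y → D D / Y → '-' '+' on { '-' }; Y → D D / Y → ')' Y on { ')' }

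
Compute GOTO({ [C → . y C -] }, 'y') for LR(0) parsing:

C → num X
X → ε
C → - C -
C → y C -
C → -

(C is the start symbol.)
{ [C → . - C -], [C → . -], [C → . num X], [C → . y C -], [C → y . C -] }

GOTO(I, 'y') = CLOSURE({ [A → αX.β] : [A → α.Xβ] ∈ I, X = 'y' })

Items with dot before 'y', with the dot advanced:
  [C → . y C -] → [C → y . C -]
Closure of the advanced items:
  [C → y . C -] has the dot before C: add [C → . num X], [C → . - C -], [C → . y C -], [C → . -]

GOTO = { [C → . - C -], [C → . -], [C → . num X], [C → . y C -], [C → y . C -] }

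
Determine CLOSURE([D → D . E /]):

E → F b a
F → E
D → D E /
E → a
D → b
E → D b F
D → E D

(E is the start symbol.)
{ [D → . D E /], [D → . E D], [D → . b], [D → D . E /], [E → . D b F], [E → . F b a], [E → . a], [F → . E] }

To compute CLOSURE, for each item [A → α.Bβ] where B is a non-terminal, add [B → .γ] for all productions B → γ; repeat for the newly added items until nothing changes.

Start with: [D → D . E /]
  [D → D . E /] has the dot before E: add [E → . F b a], [E → . a], [E → . D b F]
  [E → . F b a] has the dot before F: add [F → . E]
  [E → . D b F] has the dot before D: add [D → . D E /], [D → . b], [D → . E D]
No further items can be added.

CLOSURE = { [D → . D E /], [D → . E D], [D → . b], [D → D . E /], [E → . D b F], [E → . F b a], [E → . a], [F → . E] }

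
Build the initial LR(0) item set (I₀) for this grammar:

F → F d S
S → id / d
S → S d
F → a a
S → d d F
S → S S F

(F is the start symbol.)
First, augment the grammar with F' → F
I₀ = CLOSURE({ [F' → . F] }):
  [F' → . F] has the dot before F: add [F → . F d S], [F → . a a]
No further items can be added.

I₀ = { [F → . F d S], [F → . a a], [F' → . F] }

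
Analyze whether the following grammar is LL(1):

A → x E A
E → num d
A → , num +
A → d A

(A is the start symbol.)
Yes, the grammar is LL(1).

For A:
  PREDICT(A → x E A) = { 'x' }
  PREDICT(A → ',' num '+') = { ',' }
  PREDICT(A → d A) = { 'd' }
E has a single production, so nothing to check there.

All predict sets are disjoint. The grammar IS LL(1).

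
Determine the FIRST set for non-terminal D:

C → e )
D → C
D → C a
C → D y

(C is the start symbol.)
{ 'e' }

FIRST sets of the other non-terminals involved (by the same procedure, iterated to a fixed point):
  FIRST(C) = { 'e' }

From D → C:
  - C is a non-terminal: add FIRST(C) \ {ε} = { 'e' }
    C is not nullable, so stop
From D → C a:
  - C is a non-terminal: add FIRST(C) \ {ε} = { 'e' }
    C is not nullable, so stop

Collecting: FIRST(D) = { 'e' }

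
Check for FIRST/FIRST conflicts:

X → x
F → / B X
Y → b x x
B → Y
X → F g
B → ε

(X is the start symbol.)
No FIRST/FIRST conflicts.

A FIRST/FIRST conflict occurs when two productions N → α and N → β for the same non-terminal have FIRST(α) ∩ FIRST(β) ≠ ∅ (with ε ∈ FIRST of a nullable right-hand side, so two nullable alternatives also conflict).

FIRST sets of the non-terminals at (or reachable through a nullable prefix from) the front of some alternative:
  FIRST(F) = { '/' }
  FIRST(Y) = { 'b' }

Productions for X:
  X → x: FIRST = { 'x' }
  X → F g: FIRST = { '/' }
Productions for B:
  B → Y: FIRST = { 'b' }
  B → ε: FIRST = { ε }
F, Y have only one production, so no FIRST/FIRST conflict is possible there.

All alternatives of each non-terminal have pairwise disjoint FIRST sets.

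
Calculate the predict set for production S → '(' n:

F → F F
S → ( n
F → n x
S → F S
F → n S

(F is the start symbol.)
{ '(' }

PREDICT(S → '(' n) = (FIRST(RHS) \ {ε}) ∪ (FOLLOW(S) if ε ∈ FIRST(RHS), i.e. RHS ⇒* ε)
FIRST('(' n) = { '(' }
ε ∉ FIRST('(' n), so FOLLOW(S) is not added.
PREDICT(S → '(' n) = { '(' }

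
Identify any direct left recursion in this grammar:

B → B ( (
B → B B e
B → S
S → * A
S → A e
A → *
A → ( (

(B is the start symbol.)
B → B ( (: LEFT RECURSIVE (starts with B)
B → B B e: LEFT RECURSIVE (starts with B)
B → S: starts with S
S → * A: starts with '*'
S → A e: starts with A
A → *: starts with '*'
A → ( (: starts with '('

The grammar has direct left recursion on: B.

Answer: Yes, B is left-recursive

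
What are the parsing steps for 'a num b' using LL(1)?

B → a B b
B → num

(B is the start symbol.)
Stack is shown with the top on the left.

Stack    Input      Action
--------------------------
B $      a num b $  output B → a B b
a B b $  a num b $  match 'a'
B b $    num b $    output B → num
num b $  num b $    match 'num'
b $      b $        match 'b'
$        $          accept

The string is accepted.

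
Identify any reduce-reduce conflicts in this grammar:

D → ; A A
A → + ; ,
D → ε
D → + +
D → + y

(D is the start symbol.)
A reduce-reduce conflict occurs when an LR(0) state has two complete items [A → α .] and [B → β .] — both call for a reduction, and with no lookahead the parser cannot choose between them.

Augment with D' → D and build the canonical LR(0) collection (I0 = CLOSURE({[D' → . D]}), then GOTO on every symbol after a dot until no new states appear). It has 11 states:
  I0: { [D → . + +], [D → . + y], [D → . ; A A], [D → .], [D' → . D] }  — shift, reduce
  I1: { [D → + . +], [D → + . y] }  — shift
  I2: { [A → . + ; ,], [D → ; . A A] }  — shift
  I3: { [D' → D .] }  — accept
  I4: { [A → + . ; ,] }  — shift
  I5: { [A → . + ; ,], [D → ; A . A] }  — shift
  I6: { [D → ; A A .] }  — reduce
  I7: { [A → + ; . ,] }  — shift
  I8: { [A → + ; , .] }  — reduce
  I9: { [D → + + .] }  — reduce
  I10: { [D → + y .] }  — reduce

No state contains more than one complete item.

Answer: No reduce-reduce conflicts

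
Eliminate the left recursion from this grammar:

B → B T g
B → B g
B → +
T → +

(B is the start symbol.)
B is directly left-recursive. The standard transformation for
  A → A α₁ | ... | A α_m | β₁ | ... | β_n
is
  A  → β₁ A' | ... | β_n A'
  A' → α₁ A' | ... | α_m A' | ε

B → + becomes B → + B'
B → B T g becomes B' → T g B'
B → B g becomes B' → g B'
Add B' → ε

Productions for other non-terminals are unchanged:
  T → +

Resulting grammar:
B → + B'
B' → T g B'
B' → g B'
B' → ε
T → +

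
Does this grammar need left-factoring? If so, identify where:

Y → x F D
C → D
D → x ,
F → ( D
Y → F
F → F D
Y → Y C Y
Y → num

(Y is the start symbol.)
Left-factoring is needed when two productions for the same non-terminal
share a common prefix on the right-hand side.

Productions for Y:
  Y → x F D
  Y → F
  Y → Y C Y
  Y → num
Productions for F:
  F → ( D
  F → F D

No common prefixes found.

Answer: No, left-factoring is not needed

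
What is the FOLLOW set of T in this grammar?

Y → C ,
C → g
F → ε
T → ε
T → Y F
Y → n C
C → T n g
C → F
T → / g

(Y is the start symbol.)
In C → T n g: T is followed by n g, add FIRST(n g) \ {ε} = { 'n' }

Taking the union: FOLLOW(T) = { 'n' }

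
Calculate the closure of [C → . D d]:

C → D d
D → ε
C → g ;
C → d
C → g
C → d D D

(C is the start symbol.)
{ [C → . D d], [D → .] }

Start with: [C → . D d]
  [C → . D d] has the dot before D: add [D → .]
No further items can be added.

CLOSURE = { [C → . D d], [D → .] }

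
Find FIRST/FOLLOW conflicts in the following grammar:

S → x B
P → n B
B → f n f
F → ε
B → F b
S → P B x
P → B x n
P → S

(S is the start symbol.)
A FIRST/FOLLOW conflict occurs when a non-terminal N has a nullable alternative N → β (β ⇒* ε) and another alternative N → α with FIRST(α) ∩ FOLLOW(N) ≠ ∅: on such a lookahead the parser cannot decide between expanding α and letting N vanish via β.

Nullable non-terminals: F.
F has a nullable alternative but only one production, so nothing to check.

B, P, S have no nullable alternative, so no FIRST/FOLLOW check is needed there.

No FIRST/FOLLOW conflicts found.

Answer: No FIRST/FOLLOW conflicts.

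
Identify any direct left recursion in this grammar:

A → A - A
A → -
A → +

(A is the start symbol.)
Yes, A is left-recursive

Direct left recursion occurs when N → N α for some non-terminal N (the right-hand side begins with the left-hand side itself).

A → A - A: LEFT RECURSIVE (starts with A)
A → -: starts with '-'
A → +: starts with '+'

The grammar has direct left recursion on: A.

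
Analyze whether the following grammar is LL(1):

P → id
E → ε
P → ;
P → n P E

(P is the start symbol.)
Yes, the grammar is LL(1).

For P:
  PREDICT(P → id) = { 'id' }
  PREDICT(P → ';') = { ';' }
  PREDICT(P → n P E) = { 'n' }
E has a single production, so nothing to check there.

All predict sets are disjoint. The grammar IS LL(1).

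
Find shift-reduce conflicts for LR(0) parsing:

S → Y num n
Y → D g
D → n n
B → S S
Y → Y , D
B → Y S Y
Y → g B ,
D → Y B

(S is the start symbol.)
A shift-reduce conflict occurs when an LR(0) state has both:
  - a complete (reduce) item [A → α .] (dot at the end), and
  - a shift item [B → β . c γ] (dot before a terminal).

Augment with S' → S and build the canonical LR(0) collection (I0 = CLOSURE({[S' → . S]}), then GOTO on every symbol after a dot until no new states appear). It has 21 states:
  I0: { [D → . Y B], [D → . n n], [S → . Y num n], [S' → . S], [Y → . D g], [Y → . Y , D], [Y → . g B ,] }  — shift
  I1: { [Y → D . g] }  — shift
  I2: { [S' → S .] }  — accept
  I3: { [B → . S S], [B → . Y S Y], [D → . Y B], [D → . n n], [D → Y . B], [S → . Y num n], [S → Y . num n], [Y → . D g], [Y → . Y , D], [Y → . g B ,], [Y → Y . , D] }  — shift
  I4: { [B → . S S], [B → . Y S Y], [D → . Y B], [D → . n n], [S → . Y num n], [Y → . D g], [Y → . Y , D], [Y → . g B ,], [Y → g . B ,] }  — shift
  I5: { [D → n . n] }  — shift
  I6: { [D → n n .] }  — reduce
  I7: { [Y → g B . ,] }  — shift
  I8: { [B → S . S], [D → . Y B], [D → . n n], [S → . Y num n], [Y → . D g], [Y → . Y , D], [Y → . g B ,] }  — shift
  I9: { [B → . S S], [B → . Y S Y], [B → Y . S Y], [D → . Y B], [D → . n n], [D → Y . B], [S → . Y num n], [S → Y . num n], [Y → . D g], [Y → . Y , D], [Y → . g B ,], [Y → Y . , D] }  — shift
  I10: { [D → . Y B], [D → . n n], [Y → . D g], [Y → . Y , D], [Y → . g B ,], [Y → Y , . D] }  — shift
  I11: { [D → Y B .] }  — reduce
  I12: { [B → S . S], [B → Y S . Y], [D → . Y B], [D → . n n], [S → . Y num n], [Y → . D g], [Y → . Y , D], [Y → . g B ,] }  — shift
  I13: { [S → Y num . n] }  — shift
  I14: { [S → Y num n .] }  — reduce
  I15: { [B → S S .] }  — reduce
  I16: { [B → . S S], [B → . Y S Y], [B → Y S Y .], [D → . Y B], [D → . n n], [D → Y . B], [S → . Y num n], [S → Y . num n], [Y → . D g], [Y → . Y , D], [Y → . g B ,], [Y → Y . , D] }  — shift, reduce
  I17: { [Y → D . g], [Y → Y , D .] }  — shift, reduce
  I18: { [B → . S S], [B → . Y S Y], [D → . Y B], [D → . n n], [D → Y . B], [S → . Y num n], [Y → . D g], [Y → . Y , D], [Y → . g B ,], [Y → Y . , D] }  — shift
  I19: { [Y → D g .] }  — reduce
  I20: { [Y → g B , .] }  — reduce

I16 contains reduce item [B → Y S Y .] and shift items [D → . n n], [S → Y . num n], [Y → Y . , D], [Y → . g B ,] — shift-reduce conflict.
I17 contains reduce item [Y → Y , D .] and shift item [Y → D . g] — shift-reduce conflict.

Answer: Yes — I16: [B → Y S Y .] vs [D → . n n]; I17: [Y → Y , D .] vs [Y → D . g]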